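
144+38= 182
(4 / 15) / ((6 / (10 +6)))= 0.71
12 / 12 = 1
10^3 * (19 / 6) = 9500 / 3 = 3166.67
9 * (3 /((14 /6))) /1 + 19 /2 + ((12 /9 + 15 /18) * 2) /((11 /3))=3427 /154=22.25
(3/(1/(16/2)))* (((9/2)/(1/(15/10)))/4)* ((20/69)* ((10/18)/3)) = 50/23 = 2.17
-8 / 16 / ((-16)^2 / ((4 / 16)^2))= -1 / 8192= -0.00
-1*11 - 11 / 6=-12.83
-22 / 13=-1.69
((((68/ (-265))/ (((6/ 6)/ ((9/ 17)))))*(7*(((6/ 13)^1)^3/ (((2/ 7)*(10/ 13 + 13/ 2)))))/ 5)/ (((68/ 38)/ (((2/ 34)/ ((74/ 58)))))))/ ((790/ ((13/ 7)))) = -0.00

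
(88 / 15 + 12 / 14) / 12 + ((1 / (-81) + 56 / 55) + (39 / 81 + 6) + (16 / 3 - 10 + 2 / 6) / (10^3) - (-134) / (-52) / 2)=6.75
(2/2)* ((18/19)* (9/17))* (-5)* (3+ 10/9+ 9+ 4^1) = -13860/323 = -42.91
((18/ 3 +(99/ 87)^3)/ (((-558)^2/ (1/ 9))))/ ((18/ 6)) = 60757/ 68344709364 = 0.00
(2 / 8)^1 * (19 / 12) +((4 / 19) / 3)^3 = 1173913 / 2963088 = 0.40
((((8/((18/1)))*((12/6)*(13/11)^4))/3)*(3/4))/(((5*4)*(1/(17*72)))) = 1942148/73205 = 26.53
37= 37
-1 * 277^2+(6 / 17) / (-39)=-16957111 / 221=-76729.01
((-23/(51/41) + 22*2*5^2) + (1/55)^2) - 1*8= 165615776/154275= 1073.51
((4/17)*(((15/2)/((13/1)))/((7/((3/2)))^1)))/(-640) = -9/198016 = -0.00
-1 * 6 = -6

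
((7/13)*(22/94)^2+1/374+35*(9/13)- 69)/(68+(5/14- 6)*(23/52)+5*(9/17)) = -13453527276/20494724261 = -0.66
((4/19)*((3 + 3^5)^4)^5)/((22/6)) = 7904663523402633358735333700617269247874602893312/209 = 37821356571304465831269540000000000000000000000.00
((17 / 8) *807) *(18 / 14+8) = 15923.84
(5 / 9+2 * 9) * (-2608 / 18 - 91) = -354541 / 81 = -4377.05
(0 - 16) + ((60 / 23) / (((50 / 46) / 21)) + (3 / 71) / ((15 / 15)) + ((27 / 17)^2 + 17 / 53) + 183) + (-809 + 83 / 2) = -5950995997 / 10875070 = -547.21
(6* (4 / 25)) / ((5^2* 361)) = 24 / 225625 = 0.00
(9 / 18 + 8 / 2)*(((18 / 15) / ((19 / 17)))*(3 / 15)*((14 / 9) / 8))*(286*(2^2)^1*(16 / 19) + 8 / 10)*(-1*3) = -24524829 / 45125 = -543.49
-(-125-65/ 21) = 2690/ 21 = 128.10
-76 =-76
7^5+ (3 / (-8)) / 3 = 134455 / 8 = 16806.88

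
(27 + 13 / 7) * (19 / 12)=1919 / 42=45.69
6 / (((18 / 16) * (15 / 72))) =128 / 5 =25.60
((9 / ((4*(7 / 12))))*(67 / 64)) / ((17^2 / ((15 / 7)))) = 27135 / 906304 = 0.03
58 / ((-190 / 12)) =-348 / 95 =-3.66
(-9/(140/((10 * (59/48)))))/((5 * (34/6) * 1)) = -0.03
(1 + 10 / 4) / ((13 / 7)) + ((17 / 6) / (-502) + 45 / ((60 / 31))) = 491975 / 19578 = 25.13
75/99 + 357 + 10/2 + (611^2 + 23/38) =468600191/1254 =373684.36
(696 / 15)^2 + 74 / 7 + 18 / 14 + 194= 2358.82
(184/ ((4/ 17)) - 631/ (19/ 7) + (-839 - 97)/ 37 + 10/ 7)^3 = 17308877874329429081/ 119168121961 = 145247551.02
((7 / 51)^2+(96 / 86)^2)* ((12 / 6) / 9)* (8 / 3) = 97332880 / 129849723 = 0.75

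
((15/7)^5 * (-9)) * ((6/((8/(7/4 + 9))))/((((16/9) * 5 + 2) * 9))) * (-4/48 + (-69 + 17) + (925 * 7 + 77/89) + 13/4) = -1008600010734375/4690900928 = -215012.00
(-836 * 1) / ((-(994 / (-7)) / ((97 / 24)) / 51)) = -344641 / 284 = -1213.52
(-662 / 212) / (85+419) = -331 / 53424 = -0.01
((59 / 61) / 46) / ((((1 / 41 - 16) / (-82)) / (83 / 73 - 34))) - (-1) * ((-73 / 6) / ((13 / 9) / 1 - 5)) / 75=-75158301823 / 21467022400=-3.50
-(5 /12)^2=-25 /144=-0.17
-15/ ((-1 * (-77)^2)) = 15/ 5929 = 0.00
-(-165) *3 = 495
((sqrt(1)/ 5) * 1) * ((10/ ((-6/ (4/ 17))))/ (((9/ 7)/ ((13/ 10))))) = -0.08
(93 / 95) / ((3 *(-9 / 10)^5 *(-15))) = 124000 / 3365793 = 0.04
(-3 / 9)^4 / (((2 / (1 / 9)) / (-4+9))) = 5 / 1458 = 0.00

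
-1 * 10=-10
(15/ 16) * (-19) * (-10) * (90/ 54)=2375/ 8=296.88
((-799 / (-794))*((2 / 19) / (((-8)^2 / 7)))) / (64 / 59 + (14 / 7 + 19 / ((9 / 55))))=2969883 / 30554822336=0.00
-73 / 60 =-1.22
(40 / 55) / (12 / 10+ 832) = 20 / 22913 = 0.00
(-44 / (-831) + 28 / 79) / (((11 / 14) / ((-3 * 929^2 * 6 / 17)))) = -1938818154336 / 4092121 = -473792.97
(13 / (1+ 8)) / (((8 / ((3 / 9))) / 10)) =65 / 108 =0.60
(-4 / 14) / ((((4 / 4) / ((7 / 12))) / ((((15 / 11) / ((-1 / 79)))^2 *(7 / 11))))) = -3276525 / 2662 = -1230.85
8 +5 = 13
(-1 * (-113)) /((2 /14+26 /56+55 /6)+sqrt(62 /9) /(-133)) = 721392 * sqrt(62) /243327809+2813248452 /243327809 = 11.58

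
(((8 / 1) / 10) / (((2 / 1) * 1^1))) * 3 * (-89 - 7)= -576 / 5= -115.20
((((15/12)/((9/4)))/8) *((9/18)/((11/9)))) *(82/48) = 205/4224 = 0.05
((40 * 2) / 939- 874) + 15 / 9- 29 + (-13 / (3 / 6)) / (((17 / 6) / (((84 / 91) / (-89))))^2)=-25184384899136 / 27943885983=-901.25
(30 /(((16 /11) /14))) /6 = 385 /8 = 48.12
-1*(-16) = 16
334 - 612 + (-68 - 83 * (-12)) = 650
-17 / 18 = -0.94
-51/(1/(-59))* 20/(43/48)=2888640/43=67177.67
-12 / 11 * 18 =-216 / 11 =-19.64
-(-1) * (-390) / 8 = -195 / 4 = -48.75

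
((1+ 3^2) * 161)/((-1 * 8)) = -805/4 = -201.25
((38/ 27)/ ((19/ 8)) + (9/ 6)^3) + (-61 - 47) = -22471/ 216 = -104.03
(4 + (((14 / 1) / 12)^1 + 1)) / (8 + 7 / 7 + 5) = 37 / 84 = 0.44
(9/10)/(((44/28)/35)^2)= 108045/242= 446.47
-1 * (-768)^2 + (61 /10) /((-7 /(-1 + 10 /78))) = -805108723 /1365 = -589823.24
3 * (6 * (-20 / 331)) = -1.09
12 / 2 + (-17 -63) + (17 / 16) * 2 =-575 / 8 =-71.88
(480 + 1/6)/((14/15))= 14405/28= 514.46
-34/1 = -34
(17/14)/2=17/28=0.61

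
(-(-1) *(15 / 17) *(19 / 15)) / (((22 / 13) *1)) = 247 / 374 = 0.66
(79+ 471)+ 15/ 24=4405/ 8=550.62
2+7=9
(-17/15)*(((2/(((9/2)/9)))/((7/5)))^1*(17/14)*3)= -11.80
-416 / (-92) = 104 / 23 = 4.52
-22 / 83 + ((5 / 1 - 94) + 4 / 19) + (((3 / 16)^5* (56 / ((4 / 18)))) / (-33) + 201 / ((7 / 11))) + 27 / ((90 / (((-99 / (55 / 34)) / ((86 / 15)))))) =1530275808474009 / 6843855011840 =223.60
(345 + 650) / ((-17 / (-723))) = 719385 / 17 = 42316.76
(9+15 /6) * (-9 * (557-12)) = -112815 /2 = -56407.50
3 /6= 1 /2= 0.50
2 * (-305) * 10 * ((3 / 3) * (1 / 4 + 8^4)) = -24987125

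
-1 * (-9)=9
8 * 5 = 40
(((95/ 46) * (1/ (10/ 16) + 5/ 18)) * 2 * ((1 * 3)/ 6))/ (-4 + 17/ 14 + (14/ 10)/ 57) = -2135315/ 1520346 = -1.40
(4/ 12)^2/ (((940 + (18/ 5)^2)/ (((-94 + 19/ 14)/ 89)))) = -32425/ 267162336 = -0.00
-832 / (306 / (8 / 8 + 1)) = -832 / 153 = -5.44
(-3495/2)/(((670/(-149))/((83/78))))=2881511/6968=413.53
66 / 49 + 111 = 5505 / 49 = 112.35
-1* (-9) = 9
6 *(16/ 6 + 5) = 46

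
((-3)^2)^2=81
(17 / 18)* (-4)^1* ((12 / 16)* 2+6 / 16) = -85 / 12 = -7.08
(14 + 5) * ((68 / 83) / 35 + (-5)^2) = 1381167 / 2905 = 475.44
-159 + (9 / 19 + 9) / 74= -111687 / 703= -158.87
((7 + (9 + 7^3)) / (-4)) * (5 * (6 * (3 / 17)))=-16155 / 34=-475.15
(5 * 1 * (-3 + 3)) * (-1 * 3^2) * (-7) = 0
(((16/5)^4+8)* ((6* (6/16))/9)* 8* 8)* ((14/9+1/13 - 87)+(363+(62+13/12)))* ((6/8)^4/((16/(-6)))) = -7591939569/104000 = -72999.42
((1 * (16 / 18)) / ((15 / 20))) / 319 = 32 / 8613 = 0.00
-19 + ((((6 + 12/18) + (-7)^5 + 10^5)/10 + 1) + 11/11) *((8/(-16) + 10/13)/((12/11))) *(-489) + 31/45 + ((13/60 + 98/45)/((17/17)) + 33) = -3133416809/3120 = -1004300.26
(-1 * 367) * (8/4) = -734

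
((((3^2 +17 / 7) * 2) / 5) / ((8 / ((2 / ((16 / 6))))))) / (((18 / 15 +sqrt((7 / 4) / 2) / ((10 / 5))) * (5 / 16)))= 9216 / 6839 - 960 * sqrt(14) / 6839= 0.82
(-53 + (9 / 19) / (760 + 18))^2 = 613773532969 / 218507524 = 2808.94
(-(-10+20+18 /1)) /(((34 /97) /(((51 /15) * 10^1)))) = -2716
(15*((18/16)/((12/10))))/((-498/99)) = -7425/2656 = -2.80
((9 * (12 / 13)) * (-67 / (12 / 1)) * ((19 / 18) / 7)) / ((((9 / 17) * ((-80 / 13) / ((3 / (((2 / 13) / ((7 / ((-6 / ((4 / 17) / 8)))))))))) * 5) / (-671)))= 192.78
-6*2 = -12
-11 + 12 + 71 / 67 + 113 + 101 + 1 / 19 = 275111 / 1273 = 216.11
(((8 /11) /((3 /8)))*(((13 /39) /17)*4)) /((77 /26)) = 0.05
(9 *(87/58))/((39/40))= 180/13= 13.85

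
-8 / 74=-4 / 37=-0.11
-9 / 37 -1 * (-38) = 37.76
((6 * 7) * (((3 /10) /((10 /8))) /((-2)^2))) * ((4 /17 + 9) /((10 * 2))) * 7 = 69237 /8500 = 8.15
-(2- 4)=2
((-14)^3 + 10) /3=-2734 /3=-911.33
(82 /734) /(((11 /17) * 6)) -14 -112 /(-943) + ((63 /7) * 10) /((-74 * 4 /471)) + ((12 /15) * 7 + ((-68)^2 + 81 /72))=4473.66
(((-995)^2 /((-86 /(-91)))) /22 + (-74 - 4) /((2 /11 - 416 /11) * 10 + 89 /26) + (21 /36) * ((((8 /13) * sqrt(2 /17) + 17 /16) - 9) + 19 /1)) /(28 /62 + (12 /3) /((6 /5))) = 217 * sqrt(34) /38896 + 14300686792691445 /1136552310784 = 12582.55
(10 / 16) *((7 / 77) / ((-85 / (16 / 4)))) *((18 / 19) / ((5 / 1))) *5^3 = -225 / 3553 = -0.06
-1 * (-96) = 96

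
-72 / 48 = -1.50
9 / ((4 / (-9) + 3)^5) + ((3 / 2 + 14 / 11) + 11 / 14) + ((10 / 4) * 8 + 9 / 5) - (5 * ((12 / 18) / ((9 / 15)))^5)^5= -77391993547640638266538513157364867994 / 1778945509800898503203859242371695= -43504.42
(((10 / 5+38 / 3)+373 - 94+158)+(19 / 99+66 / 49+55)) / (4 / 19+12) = 46840795 / 1125432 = 41.62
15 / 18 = 5 / 6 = 0.83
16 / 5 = 3.20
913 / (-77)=-83 / 7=-11.86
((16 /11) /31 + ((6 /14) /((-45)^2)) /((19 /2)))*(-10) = -2874164 /6122655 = -0.47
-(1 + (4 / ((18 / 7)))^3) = -3473 / 729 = -4.76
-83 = -83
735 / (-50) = -147 / 10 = -14.70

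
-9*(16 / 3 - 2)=-30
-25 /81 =-0.31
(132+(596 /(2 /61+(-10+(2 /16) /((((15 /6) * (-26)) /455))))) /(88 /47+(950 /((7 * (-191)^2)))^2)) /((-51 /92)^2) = 6594623504904813889600 /19743927774006624903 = 334.01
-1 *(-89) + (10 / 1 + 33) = 132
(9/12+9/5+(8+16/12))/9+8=5033/540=9.32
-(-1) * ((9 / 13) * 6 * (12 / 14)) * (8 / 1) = 2592 / 91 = 28.48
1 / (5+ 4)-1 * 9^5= -531440 / 9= -59048.89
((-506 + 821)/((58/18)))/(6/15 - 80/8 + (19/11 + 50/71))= -527175/38657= -13.64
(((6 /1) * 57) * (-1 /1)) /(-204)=1.68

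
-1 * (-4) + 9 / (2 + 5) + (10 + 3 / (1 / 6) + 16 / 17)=4073 / 119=34.23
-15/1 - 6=-21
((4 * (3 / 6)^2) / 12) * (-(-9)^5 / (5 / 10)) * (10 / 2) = 98415 / 2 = 49207.50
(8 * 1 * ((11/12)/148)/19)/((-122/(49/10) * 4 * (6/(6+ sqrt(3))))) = -0.00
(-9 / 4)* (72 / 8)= -81 / 4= -20.25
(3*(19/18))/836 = 1/264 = 0.00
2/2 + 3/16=19/16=1.19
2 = 2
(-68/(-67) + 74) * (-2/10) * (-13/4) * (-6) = -98007/335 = -292.56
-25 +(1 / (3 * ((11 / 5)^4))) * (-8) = -1103075 / 43923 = -25.11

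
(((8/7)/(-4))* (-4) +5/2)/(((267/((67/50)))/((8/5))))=2278/77875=0.03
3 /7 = 0.43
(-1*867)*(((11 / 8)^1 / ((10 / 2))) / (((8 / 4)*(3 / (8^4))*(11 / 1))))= -73984 / 5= -14796.80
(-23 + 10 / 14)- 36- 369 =-2991 / 7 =-427.29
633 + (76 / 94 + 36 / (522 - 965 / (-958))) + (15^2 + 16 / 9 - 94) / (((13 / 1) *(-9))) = 15690128275340 / 24797020131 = 632.74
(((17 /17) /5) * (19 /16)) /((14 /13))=247 /1120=0.22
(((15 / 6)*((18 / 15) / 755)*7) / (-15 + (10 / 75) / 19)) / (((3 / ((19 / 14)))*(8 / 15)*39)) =-5415 / 134206384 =-0.00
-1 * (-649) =649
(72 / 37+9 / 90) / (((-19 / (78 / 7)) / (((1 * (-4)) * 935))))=22083204 / 4921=4487.54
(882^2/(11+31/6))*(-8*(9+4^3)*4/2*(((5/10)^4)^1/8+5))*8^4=-111825093832704/97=-1152836018893.86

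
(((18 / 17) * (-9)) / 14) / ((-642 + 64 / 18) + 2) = 729 / 681632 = 0.00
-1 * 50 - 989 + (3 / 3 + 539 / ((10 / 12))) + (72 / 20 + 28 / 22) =-21248 / 55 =-386.33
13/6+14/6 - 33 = -57/2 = -28.50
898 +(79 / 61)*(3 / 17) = 931463 / 1037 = 898.23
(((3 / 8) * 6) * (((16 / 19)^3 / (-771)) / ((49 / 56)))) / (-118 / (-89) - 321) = 2187264 / 351066590791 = 0.00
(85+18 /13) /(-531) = -1123 /6903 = -0.16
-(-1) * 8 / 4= 2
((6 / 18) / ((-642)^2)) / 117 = 1 / 144669564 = 0.00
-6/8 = -3/4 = -0.75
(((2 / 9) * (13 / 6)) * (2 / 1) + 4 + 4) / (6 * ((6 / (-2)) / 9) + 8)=121 / 81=1.49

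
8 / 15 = 0.53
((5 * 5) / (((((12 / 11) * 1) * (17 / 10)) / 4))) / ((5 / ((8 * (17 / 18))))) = 2200 / 27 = 81.48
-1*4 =-4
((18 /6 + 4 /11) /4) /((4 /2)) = 37 /88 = 0.42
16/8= 2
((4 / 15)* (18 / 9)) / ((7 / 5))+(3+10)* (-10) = -2722 / 21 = -129.62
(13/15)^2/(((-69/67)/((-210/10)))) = 79261/5175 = 15.32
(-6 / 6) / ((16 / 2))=-1 / 8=-0.12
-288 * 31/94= -4464/47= -94.98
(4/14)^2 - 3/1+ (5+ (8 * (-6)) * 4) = -9306/49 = -189.92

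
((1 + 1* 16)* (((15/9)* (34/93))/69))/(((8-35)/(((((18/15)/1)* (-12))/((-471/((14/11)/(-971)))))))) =64736/290540962503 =0.00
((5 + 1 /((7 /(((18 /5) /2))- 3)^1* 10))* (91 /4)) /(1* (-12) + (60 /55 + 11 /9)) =-526383 /43840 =-12.01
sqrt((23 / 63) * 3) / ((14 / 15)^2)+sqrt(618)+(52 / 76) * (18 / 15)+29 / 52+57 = 75 * sqrt(483) / 1372+sqrt(618)+288391 / 4940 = 84.44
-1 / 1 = -1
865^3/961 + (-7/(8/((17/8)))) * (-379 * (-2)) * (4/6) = 31022959939/46128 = 672540.75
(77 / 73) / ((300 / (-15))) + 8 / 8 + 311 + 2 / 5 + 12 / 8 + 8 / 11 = 5052067 / 16060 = 314.57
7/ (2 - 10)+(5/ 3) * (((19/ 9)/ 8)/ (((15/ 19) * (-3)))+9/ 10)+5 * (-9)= -43313/ 972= -44.56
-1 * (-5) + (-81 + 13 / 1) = -63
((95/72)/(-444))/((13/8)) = -95/51948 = -0.00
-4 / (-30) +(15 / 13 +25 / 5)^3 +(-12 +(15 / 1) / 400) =116642717 / 527280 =221.22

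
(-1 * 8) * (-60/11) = 480/11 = 43.64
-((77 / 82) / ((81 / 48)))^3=-233744896 / 1356572043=-0.17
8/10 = 4/5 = 0.80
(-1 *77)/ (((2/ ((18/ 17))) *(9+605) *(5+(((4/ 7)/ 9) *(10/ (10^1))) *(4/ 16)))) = -43659/ 3298408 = -0.01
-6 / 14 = -3 / 7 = -0.43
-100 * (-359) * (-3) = -107700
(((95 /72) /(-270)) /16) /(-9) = 0.00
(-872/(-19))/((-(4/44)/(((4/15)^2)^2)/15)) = -2455552/64125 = -38.29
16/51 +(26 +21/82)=26.57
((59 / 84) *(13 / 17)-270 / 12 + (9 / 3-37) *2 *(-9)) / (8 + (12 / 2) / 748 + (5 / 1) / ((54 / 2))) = 83414727 / 1158290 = 72.02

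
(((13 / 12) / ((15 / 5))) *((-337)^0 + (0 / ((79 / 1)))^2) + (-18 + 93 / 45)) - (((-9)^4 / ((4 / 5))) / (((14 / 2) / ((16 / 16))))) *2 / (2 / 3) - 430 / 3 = -1157224 / 315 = -3673.73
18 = 18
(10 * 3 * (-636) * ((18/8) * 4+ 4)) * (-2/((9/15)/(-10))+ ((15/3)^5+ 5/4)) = -783703050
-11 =-11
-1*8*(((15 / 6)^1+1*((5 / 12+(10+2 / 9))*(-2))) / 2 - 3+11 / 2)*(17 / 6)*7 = 29512 / 27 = 1093.04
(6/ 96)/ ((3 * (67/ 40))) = 5/ 402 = 0.01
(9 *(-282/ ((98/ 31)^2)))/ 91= -1219509/ 436982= -2.79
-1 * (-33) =33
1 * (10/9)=10/9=1.11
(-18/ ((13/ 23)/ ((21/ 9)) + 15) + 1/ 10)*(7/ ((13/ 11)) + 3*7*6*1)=-1516403/ 10634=-142.60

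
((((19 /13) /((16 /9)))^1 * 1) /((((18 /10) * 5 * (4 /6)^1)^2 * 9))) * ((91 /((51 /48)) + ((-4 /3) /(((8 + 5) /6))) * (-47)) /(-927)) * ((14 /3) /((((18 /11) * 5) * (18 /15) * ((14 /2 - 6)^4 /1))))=-1543465 /10354797648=-0.00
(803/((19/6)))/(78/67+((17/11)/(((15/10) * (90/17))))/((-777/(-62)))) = 186234044535/866403952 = 214.95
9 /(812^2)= 9 /659344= 0.00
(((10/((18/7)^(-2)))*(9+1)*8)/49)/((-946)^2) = 64800/537173329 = 0.00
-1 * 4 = -4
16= 16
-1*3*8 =-24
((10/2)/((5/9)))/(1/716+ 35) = 6444/25061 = 0.26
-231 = -231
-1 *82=-82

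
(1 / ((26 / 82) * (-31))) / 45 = -41 / 18135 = -0.00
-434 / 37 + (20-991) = -36361 / 37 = -982.73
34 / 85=2 / 5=0.40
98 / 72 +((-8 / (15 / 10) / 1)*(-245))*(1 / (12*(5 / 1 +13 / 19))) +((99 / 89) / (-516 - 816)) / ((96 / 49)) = 2101469909 / 102425472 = 20.52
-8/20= -2/5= -0.40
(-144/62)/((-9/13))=3.35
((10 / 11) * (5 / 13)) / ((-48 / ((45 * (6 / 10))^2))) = -6075 / 1144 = -5.31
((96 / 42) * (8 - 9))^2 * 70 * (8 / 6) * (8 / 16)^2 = 2560 / 21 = 121.90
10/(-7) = -10/7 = -1.43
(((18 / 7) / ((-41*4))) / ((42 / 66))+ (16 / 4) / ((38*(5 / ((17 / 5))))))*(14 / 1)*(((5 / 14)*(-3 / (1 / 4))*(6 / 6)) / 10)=-268761 / 954275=-0.28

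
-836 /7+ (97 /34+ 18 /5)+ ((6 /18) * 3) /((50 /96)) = -660781 /5950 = -111.06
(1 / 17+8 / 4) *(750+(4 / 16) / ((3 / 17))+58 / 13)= 4127095 / 2652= 1556.22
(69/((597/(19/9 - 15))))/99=-2668/177309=-0.02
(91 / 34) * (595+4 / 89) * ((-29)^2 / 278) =29158311 / 6052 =4817.96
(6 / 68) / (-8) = -3 / 272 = -0.01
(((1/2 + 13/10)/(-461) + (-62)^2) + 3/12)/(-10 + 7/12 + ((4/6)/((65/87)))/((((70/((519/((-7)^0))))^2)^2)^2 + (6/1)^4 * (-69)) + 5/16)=-162682063976772322600321749236630556/385273525850036197699196690815819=-422.25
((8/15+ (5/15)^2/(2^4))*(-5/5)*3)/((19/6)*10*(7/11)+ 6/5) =-4279/56368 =-0.08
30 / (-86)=-15 / 43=-0.35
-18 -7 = -25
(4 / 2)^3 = 8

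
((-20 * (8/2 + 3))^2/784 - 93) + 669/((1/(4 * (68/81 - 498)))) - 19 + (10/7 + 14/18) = -1330486.28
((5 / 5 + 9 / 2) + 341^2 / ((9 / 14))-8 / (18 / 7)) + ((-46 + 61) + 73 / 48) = 26049667 / 144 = 180900.47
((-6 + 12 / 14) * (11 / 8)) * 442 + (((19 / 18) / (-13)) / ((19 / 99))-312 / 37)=-21107231 / 6734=-3134.43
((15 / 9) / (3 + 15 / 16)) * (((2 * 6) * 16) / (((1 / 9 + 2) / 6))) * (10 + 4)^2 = 860160 / 19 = 45271.58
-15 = -15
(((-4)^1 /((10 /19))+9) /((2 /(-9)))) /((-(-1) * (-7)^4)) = -9 /3430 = -0.00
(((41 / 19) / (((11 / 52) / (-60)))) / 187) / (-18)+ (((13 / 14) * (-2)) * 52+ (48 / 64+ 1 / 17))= -313788991 / 3282972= -95.58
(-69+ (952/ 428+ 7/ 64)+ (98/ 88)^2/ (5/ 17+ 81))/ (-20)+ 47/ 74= 1681111328471/ 423700414720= 3.97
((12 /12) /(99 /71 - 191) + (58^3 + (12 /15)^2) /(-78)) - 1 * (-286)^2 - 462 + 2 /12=-556251863623 /6562725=-84759.28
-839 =-839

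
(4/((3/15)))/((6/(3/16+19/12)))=425/72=5.90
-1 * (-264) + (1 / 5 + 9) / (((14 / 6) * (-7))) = 64542 / 245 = 263.44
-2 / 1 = -2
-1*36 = -36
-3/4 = -0.75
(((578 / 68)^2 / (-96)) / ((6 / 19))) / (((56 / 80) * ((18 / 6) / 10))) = -137275 / 12096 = -11.35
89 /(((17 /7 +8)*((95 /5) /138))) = 85974 /1387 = 61.99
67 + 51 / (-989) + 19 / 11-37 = 344600 / 10879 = 31.68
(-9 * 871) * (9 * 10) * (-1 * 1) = 705510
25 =25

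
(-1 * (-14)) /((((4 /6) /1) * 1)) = 21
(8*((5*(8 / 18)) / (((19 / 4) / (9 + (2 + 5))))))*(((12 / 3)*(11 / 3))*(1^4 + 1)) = 901120 / 513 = 1756.57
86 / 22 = 43 / 11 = 3.91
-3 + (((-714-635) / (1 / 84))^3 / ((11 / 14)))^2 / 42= 9879937456561459521249046929045 / 121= 81652375674061648935942540000.00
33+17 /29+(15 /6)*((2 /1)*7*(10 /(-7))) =-476 /29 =-16.41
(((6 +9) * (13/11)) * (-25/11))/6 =-6.71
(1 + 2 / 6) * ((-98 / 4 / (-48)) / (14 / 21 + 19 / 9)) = 49 / 200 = 0.24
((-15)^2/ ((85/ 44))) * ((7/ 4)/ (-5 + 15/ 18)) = -4158/ 85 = -48.92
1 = 1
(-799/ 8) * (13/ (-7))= 10387/ 56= 185.48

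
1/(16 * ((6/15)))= 5/32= 0.16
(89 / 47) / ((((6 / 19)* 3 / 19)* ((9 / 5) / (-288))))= -2570320 / 423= -6076.41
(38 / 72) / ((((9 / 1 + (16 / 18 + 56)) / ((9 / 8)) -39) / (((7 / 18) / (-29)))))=-133 / 367720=-0.00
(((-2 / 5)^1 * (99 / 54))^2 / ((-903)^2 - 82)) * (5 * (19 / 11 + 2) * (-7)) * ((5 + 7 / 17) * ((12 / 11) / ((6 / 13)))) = -29848 / 27118485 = -0.00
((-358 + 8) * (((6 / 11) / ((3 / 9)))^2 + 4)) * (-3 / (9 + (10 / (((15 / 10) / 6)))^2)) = 848400 / 194689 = 4.36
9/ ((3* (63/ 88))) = 88/ 21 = 4.19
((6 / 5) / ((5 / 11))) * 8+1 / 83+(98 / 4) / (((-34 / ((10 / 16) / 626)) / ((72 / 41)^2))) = 392170630874 / 18560047075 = 21.13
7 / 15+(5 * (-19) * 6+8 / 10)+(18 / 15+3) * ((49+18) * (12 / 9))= -2903 / 15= -193.53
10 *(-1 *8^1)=-80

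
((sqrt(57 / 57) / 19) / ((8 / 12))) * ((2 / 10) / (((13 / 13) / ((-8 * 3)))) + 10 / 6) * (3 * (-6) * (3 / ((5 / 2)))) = 2538 / 475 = 5.34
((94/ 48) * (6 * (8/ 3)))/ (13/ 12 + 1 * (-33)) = -376/ 383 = -0.98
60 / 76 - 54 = -1011 / 19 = -53.21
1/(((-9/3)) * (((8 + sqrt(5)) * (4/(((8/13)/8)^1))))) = -0.00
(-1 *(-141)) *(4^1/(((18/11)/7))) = 7238/3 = 2412.67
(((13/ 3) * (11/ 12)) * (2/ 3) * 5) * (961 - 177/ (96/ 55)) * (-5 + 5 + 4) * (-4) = -6555835/ 36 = -182106.53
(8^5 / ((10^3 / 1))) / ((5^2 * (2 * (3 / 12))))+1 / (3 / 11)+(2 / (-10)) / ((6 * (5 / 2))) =58826 / 9375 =6.27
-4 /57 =-0.07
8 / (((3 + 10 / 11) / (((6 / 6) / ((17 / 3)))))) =264 / 731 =0.36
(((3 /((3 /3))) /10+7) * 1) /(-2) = -73 /20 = -3.65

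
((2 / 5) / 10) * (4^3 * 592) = 37888 / 25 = 1515.52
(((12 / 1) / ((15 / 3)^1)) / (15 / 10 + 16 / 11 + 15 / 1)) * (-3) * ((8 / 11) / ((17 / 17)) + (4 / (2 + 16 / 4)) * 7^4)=-1268304 / 1975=-642.18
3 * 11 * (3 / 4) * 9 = 891 / 4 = 222.75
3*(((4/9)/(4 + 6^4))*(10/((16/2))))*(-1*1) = -1/780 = -0.00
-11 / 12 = -0.92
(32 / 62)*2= 32 / 31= 1.03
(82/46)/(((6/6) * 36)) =41/828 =0.05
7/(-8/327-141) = -2289/46115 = -0.05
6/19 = 0.32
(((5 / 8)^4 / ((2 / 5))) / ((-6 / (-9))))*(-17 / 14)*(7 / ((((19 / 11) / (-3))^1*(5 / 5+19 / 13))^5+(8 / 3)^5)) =-2315829909783121875 / 61484157184359006208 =-0.04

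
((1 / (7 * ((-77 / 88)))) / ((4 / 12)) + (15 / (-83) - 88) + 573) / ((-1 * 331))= -1969768 / 1346177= -1.46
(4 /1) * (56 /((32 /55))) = 385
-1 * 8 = -8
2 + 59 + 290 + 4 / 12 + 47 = 1195 / 3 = 398.33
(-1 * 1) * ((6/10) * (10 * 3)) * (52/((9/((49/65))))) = -392/5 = -78.40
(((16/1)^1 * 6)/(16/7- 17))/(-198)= 112/3399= 0.03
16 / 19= 0.84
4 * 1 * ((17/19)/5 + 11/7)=4656/665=7.00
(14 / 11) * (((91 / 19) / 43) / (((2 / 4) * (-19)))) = -2548 / 170753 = -0.01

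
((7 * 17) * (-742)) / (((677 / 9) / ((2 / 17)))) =-93492 / 677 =-138.10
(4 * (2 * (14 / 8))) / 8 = 7 / 4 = 1.75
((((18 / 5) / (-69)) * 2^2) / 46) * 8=-96 / 2645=-0.04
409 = 409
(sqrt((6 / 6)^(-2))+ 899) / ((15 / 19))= 1140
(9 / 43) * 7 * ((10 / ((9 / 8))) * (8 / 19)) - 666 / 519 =593666 / 141341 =4.20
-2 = -2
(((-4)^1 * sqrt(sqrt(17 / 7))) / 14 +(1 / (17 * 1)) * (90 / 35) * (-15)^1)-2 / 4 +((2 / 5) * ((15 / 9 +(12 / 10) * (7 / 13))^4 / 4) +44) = -2 * 17^(1 / 4) * 7^(3 / 4) / 49 +37933189107472 / 860310871875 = 43.74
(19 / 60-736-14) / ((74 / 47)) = -2114107 / 4440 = -476.15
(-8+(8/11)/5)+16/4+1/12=-2489/660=-3.77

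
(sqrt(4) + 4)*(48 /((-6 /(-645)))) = 30960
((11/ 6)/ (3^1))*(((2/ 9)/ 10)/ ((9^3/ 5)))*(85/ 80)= 187/ 1889568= 0.00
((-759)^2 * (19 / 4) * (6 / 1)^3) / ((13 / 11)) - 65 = 6501649321 / 13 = 500126870.85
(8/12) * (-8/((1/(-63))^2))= -21168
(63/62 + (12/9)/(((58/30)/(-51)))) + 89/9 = -392695/16182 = -24.27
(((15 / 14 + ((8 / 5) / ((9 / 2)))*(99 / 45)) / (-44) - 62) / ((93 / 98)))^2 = 3623230114452529 / 847688490000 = 4274.25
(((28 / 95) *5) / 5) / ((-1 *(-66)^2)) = -7 / 103455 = -0.00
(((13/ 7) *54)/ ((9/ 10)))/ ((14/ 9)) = 3510/ 49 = 71.63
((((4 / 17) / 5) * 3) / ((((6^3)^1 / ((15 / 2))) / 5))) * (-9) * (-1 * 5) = 75 / 68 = 1.10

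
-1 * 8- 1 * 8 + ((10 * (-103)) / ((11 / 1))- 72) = -1998 / 11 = -181.64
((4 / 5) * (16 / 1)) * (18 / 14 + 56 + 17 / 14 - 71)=-160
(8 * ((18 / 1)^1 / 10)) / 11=72 / 55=1.31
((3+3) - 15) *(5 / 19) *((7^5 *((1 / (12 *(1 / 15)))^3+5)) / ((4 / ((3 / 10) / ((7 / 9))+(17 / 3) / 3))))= -1531081685 / 9728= -157389.15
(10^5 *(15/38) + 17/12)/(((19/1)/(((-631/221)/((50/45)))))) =-17037611439/3191240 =-5338.87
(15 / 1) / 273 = 0.05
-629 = -629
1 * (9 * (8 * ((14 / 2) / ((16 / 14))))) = 441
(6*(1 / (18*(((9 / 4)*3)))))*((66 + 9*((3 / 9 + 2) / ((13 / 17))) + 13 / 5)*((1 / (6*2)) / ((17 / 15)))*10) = 3.49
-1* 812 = -812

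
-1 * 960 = -960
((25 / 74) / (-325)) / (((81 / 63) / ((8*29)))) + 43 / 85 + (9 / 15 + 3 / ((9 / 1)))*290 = 99712987 / 367965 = 270.98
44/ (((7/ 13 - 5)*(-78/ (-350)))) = -44.25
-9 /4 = -2.25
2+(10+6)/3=7.33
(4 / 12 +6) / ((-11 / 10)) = -190 / 33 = -5.76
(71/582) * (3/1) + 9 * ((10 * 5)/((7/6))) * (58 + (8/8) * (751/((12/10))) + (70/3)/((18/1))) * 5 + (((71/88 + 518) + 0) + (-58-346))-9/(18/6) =78958300549/59752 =1321433.60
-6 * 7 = -42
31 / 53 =0.58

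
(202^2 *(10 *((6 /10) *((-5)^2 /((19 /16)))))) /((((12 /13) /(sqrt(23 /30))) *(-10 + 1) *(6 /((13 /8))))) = -8619845 *sqrt(690) /1539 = -147124.63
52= 52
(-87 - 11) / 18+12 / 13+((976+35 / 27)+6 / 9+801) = 1774.44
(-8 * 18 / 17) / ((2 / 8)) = -576 / 17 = -33.88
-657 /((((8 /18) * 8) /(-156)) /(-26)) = -2997891 /4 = -749472.75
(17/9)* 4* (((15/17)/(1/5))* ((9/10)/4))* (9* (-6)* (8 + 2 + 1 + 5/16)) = -4581.56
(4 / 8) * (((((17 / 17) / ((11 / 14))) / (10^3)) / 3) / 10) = 7 / 330000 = 0.00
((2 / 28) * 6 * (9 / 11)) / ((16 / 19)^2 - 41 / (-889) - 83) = -1237869 / 290341942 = -0.00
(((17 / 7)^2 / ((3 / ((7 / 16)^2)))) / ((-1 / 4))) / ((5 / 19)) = -5491 / 960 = -5.72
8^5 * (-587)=-19234816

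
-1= -1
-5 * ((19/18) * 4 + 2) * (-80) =22400/9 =2488.89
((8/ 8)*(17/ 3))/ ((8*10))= 17/ 240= 0.07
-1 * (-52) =52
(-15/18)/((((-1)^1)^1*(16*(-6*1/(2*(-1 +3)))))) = -5/144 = -0.03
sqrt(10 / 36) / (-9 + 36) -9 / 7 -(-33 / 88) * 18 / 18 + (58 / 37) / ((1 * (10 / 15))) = sqrt(10) / 162 + 2985 / 2072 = 1.46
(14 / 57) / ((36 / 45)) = 35 / 114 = 0.31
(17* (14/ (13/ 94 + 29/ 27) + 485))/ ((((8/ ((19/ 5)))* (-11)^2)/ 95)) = 551563597/ 175208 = 3148.05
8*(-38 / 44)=-76 / 11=-6.91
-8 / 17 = -0.47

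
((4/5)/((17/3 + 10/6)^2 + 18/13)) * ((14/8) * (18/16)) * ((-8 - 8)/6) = -351/4610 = -0.08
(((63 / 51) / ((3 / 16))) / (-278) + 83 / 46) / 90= 193553 / 9782820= 0.02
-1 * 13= -13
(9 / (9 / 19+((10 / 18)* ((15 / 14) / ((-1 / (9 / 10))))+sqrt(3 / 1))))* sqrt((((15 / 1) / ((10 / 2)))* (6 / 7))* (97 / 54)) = 2508* sqrt(2037) / 282661+121296* sqrt(679) / 282661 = 11.58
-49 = -49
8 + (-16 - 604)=-612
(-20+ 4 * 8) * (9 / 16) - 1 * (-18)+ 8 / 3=329 / 12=27.42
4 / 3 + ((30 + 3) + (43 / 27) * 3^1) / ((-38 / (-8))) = 1588 / 171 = 9.29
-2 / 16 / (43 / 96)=-12 / 43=-0.28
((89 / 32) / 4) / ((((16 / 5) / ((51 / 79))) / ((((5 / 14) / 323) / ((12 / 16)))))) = 2225 / 10759168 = 0.00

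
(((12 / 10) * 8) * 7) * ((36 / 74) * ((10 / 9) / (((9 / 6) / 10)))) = 242.16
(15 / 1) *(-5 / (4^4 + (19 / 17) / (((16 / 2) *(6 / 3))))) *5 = -34000 / 23217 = -1.46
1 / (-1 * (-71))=1 / 71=0.01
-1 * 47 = -47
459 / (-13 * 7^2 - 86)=-153 / 241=-0.63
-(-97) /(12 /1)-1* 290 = -3383 /12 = -281.92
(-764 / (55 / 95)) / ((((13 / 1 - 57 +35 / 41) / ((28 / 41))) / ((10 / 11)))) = 4064480 / 214049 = 18.99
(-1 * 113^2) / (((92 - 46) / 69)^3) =-344763 / 8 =-43095.38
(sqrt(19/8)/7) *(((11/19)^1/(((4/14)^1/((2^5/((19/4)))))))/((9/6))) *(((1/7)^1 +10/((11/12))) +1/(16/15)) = 29542 *sqrt(38)/7581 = 24.02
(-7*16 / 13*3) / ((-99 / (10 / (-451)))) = -1120 / 193479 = -0.01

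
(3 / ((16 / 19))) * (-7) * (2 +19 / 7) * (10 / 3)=-391.88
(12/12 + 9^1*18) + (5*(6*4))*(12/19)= 4537/19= 238.79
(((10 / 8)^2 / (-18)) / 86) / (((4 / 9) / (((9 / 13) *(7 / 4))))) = -1575 / 572416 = -0.00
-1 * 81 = -81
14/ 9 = 1.56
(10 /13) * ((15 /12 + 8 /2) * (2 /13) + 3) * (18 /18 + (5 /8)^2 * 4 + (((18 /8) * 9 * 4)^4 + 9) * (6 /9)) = 17483596515 /208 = 84055752.48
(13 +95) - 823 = -715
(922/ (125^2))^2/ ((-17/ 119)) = -5950588/ 244140625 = -0.02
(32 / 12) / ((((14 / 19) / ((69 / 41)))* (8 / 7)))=437 / 82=5.33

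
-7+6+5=4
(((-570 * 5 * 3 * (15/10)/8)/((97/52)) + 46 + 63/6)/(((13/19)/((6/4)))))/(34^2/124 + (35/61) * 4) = -1399111189/9234303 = -151.51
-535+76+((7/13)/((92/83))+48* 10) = 25697/1196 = 21.49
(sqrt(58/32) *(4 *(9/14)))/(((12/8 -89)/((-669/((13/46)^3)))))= 586060056 *sqrt(29)/2691325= 1172.67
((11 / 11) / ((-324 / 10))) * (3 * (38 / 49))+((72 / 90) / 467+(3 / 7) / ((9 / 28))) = 3902407 / 3089205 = 1.26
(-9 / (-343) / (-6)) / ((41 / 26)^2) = -0.00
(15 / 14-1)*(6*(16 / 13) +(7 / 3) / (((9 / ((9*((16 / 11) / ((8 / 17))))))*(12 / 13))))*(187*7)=665023 / 468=1420.99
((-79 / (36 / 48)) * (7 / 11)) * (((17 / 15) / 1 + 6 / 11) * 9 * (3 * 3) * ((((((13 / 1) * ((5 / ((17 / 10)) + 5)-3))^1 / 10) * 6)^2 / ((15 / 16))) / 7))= -45091623822336 / 21855625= -2063158.74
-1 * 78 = -78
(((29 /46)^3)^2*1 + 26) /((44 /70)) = 8642428991595 /208434531712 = 41.46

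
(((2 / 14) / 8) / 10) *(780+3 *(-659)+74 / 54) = -16141 / 7560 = -2.14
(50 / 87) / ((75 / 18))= 0.14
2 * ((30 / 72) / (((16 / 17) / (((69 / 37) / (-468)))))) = -1955 / 554112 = -0.00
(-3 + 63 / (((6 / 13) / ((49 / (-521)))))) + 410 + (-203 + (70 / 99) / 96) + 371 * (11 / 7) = 1916682787 / 2475792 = 774.17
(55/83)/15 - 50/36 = -1.34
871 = 871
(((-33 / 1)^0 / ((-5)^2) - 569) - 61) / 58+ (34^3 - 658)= 56020951 / 1450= 38635.14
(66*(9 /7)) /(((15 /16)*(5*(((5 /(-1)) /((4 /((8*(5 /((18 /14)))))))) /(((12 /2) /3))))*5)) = -28512 /153125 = -0.19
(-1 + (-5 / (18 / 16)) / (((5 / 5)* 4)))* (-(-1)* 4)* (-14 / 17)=1064 / 153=6.95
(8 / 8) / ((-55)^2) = 1 / 3025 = 0.00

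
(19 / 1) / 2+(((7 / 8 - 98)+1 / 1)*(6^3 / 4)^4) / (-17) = 1634712839 / 34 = 48079789.38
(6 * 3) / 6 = 3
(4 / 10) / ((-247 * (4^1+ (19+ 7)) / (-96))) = 32 / 6175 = 0.01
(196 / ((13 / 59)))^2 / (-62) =-66863048 / 5239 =-12762.56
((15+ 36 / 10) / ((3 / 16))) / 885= 496 / 4425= 0.11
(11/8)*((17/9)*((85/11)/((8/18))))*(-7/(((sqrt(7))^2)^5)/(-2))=1445/153664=0.01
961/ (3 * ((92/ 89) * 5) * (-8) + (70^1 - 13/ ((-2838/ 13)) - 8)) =-7830042/ 505045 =-15.50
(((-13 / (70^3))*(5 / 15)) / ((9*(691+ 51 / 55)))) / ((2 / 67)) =-143 / 2104099200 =-0.00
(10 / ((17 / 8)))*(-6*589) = -282720 / 17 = -16630.59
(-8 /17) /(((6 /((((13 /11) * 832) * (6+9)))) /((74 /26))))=-615680 /187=-3292.41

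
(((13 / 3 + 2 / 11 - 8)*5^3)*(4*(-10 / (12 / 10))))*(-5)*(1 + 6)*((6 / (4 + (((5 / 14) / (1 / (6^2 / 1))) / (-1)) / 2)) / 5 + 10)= -8130500000 / 1683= -4830956.63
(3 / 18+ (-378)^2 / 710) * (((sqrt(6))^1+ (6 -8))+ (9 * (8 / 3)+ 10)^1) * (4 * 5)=858014 * sqrt(6) / 213+ 27456448 / 213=138770.63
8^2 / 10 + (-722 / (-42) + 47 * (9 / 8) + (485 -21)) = 540.47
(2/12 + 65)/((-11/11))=-391/6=-65.17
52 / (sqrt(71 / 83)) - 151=-151+52 * sqrt(5893) / 71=-94.78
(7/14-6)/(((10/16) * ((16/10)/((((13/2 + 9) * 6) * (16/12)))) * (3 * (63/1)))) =-682/189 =-3.61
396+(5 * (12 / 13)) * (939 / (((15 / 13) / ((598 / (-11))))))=-2241732 / 11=-203793.82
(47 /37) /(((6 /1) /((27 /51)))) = 141 /1258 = 0.11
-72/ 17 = -4.24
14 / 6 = 7 / 3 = 2.33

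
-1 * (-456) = 456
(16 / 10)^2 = 64 / 25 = 2.56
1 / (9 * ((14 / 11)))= 11 / 126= 0.09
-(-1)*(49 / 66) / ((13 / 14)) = 343 / 429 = 0.80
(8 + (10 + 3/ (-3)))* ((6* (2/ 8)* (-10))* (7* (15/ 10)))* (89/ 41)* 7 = -40684.94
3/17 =0.18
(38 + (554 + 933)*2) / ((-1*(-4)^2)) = -753 / 4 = -188.25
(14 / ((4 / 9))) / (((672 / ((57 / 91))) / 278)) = 23769 / 2912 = 8.16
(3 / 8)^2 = 0.14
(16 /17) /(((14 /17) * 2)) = 4 /7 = 0.57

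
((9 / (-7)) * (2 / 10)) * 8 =-72 / 35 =-2.06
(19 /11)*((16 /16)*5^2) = 475 /11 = 43.18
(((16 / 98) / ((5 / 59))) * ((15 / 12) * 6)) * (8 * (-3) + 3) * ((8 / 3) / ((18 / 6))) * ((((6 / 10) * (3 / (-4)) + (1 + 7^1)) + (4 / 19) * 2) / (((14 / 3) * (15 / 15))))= -2144532 / 4655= -460.69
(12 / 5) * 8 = 96 / 5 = 19.20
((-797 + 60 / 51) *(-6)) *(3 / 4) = 121761 / 34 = 3581.21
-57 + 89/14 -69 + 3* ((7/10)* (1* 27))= -62.94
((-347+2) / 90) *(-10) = 115 / 3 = 38.33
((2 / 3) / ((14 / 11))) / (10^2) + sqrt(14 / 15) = 11 / 2100 + sqrt(210) / 15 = 0.97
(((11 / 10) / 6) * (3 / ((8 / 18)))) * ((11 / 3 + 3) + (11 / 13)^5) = 260997429 / 29703440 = 8.79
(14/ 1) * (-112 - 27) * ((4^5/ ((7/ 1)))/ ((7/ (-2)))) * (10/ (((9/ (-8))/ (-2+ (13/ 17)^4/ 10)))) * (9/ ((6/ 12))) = 14956521127936/ 584647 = 25582139.53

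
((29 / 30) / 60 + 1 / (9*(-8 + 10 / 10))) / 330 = 1 / 1386000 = 0.00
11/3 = 3.67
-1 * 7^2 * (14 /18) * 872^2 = -260811712 /9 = -28979079.11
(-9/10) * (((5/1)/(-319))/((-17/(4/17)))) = -18/92191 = -0.00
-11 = -11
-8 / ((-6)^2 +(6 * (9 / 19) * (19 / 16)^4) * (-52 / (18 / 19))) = 131072 / 4492695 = 0.03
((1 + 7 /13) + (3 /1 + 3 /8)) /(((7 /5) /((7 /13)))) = 2555 /1352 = 1.89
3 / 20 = 0.15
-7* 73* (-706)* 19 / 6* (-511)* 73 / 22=-127847713931 / 66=-1937086574.71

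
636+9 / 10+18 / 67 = 426903 / 670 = 637.17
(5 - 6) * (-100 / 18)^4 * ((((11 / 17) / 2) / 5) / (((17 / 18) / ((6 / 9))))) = -27500000 / 632043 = -43.51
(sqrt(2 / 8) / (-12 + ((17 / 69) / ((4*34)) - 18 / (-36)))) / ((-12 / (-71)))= -1633 / 6347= -0.26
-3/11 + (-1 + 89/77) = -9/77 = -0.12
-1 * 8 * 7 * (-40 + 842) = -44912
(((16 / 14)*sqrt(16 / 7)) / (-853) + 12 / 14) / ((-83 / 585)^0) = 6 / 7- 32*sqrt(7) / 41797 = 0.86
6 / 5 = 1.20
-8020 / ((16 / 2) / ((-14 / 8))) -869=7083 / 8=885.38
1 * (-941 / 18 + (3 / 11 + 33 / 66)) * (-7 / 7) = 5099 / 99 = 51.51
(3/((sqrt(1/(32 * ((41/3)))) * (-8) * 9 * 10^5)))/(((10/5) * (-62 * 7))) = sqrt(246)/1562400000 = 0.00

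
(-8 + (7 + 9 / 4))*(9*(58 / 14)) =1305 / 28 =46.61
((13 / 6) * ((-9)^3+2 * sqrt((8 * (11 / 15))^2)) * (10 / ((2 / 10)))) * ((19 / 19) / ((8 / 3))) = -699335 / 24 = -29138.96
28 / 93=0.30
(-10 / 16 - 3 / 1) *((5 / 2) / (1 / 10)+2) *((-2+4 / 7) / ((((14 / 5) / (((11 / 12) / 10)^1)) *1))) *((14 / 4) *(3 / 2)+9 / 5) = 404811 / 12544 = 32.27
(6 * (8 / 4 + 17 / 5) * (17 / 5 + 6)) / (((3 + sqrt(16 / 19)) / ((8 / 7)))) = 3471984 / 27125-243648 * sqrt(19) / 27125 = 88.85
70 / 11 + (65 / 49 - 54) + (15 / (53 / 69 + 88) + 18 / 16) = -4852709 / 107800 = -45.02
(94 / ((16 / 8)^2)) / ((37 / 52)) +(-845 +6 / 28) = -420491 / 518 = -811.76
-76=-76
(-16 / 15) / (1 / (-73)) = 1168 / 15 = 77.87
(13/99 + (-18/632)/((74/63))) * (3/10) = 247859/7716720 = 0.03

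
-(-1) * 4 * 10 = 40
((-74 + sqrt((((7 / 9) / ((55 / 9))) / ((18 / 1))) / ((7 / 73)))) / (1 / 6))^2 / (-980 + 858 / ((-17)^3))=-26634910769 / 132428945 + 2181372*sqrt(8030) / 132428945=-199.65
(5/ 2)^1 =5/ 2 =2.50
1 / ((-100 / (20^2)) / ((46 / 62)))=-92 / 31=-2.97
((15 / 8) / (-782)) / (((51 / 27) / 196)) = -0.25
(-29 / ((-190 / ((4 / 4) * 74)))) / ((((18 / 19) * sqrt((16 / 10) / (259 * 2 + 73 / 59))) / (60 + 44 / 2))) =43993 * sqrt(722986) / 2124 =17611.41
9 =9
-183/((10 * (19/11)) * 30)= -0.35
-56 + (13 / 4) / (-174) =-38989 / 696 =-56.02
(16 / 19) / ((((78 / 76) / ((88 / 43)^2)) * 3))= 247808 / 216333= 1.15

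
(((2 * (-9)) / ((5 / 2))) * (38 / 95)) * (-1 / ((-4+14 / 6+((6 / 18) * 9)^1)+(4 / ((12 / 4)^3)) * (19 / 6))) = 2916 / 1825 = 1.60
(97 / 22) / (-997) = -0.00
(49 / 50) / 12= 0.08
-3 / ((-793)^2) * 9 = -27 / 628849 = -0.00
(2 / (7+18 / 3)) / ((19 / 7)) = 14 / 247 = 0.06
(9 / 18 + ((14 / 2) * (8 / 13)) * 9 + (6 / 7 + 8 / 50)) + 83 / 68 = 6421127 / 154700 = 41.51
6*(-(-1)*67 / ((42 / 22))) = 1474 / 7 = 210.57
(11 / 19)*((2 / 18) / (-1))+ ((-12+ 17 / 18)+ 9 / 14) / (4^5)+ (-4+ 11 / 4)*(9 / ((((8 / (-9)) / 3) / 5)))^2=-8835229453 / 306432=-28832.59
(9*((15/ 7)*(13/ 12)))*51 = 29835/ 28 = 1065.54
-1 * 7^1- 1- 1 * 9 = -17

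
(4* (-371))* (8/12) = -2968/3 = -989.33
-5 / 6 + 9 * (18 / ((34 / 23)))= 11093 / 102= 108.75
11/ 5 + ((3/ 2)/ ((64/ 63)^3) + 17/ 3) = 73118099/ 7864320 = 9.30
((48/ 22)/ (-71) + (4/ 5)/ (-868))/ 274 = -26821/ 232183490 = -0.00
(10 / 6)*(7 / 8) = 35 / 24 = 1.46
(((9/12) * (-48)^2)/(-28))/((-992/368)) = 4968/217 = 22.89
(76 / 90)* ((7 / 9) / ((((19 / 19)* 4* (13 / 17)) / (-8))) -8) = -44612 / 5265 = -8.47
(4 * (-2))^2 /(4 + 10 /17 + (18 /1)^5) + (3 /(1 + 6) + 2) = 39006721 /16061367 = 2.43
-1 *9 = -9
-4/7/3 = -4/21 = -0.19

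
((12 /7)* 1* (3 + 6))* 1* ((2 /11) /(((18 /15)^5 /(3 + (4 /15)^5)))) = 2279149 /673596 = 3.38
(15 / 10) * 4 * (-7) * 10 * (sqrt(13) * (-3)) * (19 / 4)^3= 2160585 * sqrt(13) / 16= 486881.25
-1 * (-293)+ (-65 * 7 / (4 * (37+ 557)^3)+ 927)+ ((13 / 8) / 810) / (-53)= 271034775498967 / 222159659040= 1220.00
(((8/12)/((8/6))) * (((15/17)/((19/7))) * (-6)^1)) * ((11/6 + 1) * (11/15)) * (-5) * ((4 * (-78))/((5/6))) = -72072/19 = -3793.26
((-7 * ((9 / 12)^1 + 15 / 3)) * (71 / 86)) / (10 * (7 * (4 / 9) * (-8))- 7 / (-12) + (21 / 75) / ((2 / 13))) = 0.13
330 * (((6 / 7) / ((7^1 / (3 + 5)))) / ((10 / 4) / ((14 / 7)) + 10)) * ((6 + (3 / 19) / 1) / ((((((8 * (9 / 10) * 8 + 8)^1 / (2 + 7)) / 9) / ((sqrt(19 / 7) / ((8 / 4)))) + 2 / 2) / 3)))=81062467200 / 5102027 - 131301181440 * sqrt(133) / 96938513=267.67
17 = 17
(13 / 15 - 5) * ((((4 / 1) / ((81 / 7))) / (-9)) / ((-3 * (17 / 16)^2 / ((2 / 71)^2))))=-1777664 / 47791931445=-0.00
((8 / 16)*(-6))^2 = 9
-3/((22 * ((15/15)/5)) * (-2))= 15/44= 0.34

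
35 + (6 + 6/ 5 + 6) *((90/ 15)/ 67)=12121/ 335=36.18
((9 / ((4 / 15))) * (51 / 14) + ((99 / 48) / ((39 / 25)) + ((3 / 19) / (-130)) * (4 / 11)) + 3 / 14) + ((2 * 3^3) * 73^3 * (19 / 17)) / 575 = 121827576102433 / 2974571600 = 40956.34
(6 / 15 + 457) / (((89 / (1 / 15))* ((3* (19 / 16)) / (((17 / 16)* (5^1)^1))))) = 38879 / 76095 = 0.51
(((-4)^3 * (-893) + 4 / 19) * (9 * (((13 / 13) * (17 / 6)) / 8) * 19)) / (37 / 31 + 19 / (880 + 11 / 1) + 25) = 22495067199 / 170372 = 132035.00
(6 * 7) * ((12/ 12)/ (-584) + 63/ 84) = 9177/ 292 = 31.43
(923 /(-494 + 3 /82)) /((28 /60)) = -227058 /56707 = -4.00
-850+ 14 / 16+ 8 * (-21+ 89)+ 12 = -2345 / 8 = -293.12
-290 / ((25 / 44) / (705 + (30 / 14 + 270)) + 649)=-17455680 / 39064643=-0.45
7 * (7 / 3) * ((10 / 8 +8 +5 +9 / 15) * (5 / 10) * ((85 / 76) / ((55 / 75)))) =112455 / 608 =184.96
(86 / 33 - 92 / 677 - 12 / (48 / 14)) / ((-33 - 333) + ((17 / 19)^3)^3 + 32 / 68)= 252424065026111645 / 89505434619910319274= 0.00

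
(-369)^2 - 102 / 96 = 2178559 / 16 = 136159.94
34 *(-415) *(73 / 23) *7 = -7210210 / 23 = -313487.39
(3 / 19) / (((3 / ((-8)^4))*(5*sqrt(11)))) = 13.00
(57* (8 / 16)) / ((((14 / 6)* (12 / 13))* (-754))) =-57 / 3248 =-0.02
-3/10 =-0.30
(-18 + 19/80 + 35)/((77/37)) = 7289/880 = 8.28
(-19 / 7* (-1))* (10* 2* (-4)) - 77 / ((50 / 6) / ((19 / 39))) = -504241 / 2275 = -221.64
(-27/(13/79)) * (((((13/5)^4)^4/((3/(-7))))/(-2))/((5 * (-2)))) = 254752189531129697589/3051757812500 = 83477197.47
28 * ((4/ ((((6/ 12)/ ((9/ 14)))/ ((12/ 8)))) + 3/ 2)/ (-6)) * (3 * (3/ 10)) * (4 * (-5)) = 774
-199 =-199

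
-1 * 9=-9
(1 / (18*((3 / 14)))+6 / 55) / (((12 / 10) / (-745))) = -407515 / 1782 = -228.68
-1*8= -8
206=206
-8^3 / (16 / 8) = -256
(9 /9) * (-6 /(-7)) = 6 /7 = 0.86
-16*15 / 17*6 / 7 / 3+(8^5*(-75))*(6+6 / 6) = -17203204.03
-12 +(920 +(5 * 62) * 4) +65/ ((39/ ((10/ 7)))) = 45158/ 21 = 2150.38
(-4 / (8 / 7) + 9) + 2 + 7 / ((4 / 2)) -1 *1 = 10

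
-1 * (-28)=28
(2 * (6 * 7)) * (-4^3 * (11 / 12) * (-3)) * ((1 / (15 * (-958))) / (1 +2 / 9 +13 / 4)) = -0.23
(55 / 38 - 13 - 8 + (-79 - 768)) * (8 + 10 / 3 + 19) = -2996539 / 114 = -26285.43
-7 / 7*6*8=-48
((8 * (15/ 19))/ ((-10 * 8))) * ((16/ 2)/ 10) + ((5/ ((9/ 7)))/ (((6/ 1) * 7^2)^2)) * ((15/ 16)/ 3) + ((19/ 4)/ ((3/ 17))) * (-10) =-45478471897/ 168920640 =-269.23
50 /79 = 0.63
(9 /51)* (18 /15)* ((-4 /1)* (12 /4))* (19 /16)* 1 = -513 /170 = -3.02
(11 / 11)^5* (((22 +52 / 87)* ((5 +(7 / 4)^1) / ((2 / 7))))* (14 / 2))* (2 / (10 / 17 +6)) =1052793 / 928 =1134.48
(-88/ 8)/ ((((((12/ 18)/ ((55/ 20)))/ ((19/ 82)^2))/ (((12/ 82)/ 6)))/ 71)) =-9304053/ 2205472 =-4.22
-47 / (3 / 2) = -31.33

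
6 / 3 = 2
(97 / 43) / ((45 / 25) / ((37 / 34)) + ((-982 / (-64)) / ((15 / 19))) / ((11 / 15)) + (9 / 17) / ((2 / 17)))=6316640 / 91444531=0.07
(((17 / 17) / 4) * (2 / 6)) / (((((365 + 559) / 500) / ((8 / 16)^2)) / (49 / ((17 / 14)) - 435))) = -838625 / 188496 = -4.45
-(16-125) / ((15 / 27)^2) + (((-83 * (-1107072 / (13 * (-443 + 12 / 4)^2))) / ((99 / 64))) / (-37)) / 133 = 751762038563 / 2128701575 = 353.16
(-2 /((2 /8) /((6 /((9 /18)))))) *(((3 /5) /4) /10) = -36 /25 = -1.44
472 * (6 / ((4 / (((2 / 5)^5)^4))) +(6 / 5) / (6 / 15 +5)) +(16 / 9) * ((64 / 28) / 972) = 104.89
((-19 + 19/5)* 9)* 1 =-684/5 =-136.80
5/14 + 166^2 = 385789/14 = 27556.36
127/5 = 25.40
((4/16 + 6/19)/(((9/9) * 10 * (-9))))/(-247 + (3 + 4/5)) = 43/1663488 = 0.00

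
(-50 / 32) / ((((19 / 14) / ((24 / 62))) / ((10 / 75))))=-35 / 589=-0.06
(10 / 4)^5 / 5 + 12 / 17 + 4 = 13185 / 544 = 24.24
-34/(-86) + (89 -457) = -15807/43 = -367.60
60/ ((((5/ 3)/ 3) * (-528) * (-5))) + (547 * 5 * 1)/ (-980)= -7411/ 2695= -2.75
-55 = -55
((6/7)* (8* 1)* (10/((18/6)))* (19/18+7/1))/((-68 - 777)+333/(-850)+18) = -0.22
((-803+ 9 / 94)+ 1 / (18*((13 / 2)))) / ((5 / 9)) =-8830247 / 6110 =-1445.21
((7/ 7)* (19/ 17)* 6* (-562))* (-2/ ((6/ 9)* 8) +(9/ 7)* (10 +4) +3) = -2642805/ 34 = -77729.56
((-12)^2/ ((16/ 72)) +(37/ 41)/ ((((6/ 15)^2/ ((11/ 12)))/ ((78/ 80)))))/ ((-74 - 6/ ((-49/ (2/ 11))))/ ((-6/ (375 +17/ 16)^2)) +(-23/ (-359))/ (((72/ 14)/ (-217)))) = 1085168771442/ 2897517271733879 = 0.00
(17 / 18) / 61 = 0.02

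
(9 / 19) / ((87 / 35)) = 105 / 551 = 0.19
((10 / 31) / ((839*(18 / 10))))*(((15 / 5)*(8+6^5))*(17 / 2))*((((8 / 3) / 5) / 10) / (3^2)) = 529312 / 2106729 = 0.25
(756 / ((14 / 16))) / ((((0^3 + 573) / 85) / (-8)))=-195840 / 191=-1025.34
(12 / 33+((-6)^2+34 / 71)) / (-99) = -28774 / 77319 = -0.37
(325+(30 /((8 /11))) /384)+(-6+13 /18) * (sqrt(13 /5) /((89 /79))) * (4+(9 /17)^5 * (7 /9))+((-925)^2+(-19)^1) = 438236727 /512 - 8593757855 * sqrt(65) /2274610914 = 855900.65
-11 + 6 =-5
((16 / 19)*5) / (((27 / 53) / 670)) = 2840800 / 513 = 5537.62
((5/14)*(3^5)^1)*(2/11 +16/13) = 122715/1001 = 122.59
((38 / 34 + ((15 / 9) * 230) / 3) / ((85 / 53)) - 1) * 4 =4128832 / 13005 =317.48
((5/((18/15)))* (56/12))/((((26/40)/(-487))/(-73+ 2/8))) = 41334125/39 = 1059849.36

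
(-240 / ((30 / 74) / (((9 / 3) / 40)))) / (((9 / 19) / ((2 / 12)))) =-703 / 45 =-15.62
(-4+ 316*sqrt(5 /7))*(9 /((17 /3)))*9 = 3760.34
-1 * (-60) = 60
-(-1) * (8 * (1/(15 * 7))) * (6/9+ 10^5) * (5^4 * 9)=300002000/7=42857428.57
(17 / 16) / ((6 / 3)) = 17 / 32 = 0.53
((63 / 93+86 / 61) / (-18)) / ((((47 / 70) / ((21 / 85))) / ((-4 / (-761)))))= -773612 / 3449405247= -0.00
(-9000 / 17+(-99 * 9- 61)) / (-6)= 12592 / 51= 246.90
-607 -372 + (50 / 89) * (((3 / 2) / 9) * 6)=-87081 / 89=-978.44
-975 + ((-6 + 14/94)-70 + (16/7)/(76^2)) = -124808483/118769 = -1050.85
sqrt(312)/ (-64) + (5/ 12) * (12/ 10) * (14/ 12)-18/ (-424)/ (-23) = 4253/ 7314-sqrt(78)/ 32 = 0.31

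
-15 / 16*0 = 0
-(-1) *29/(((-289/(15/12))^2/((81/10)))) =0.00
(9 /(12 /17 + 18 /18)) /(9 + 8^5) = 153 /950533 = 0.00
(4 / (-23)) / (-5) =4 / 115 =0.03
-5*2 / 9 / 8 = -5 / 36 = -0.14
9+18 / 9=11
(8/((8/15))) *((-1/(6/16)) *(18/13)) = -55.38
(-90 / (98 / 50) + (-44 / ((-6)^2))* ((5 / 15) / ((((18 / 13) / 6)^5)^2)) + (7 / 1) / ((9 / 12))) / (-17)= 74308585196309 / 1328071059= 55952.27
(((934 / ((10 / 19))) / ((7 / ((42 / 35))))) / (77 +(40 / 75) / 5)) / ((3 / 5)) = 266190 / 40481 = 6.58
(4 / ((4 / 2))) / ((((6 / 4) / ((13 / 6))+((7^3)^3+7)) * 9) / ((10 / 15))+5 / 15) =156 / 42492356297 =0.00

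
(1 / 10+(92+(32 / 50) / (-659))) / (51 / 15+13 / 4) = 13.85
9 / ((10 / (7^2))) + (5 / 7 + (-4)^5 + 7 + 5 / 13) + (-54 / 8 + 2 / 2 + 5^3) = -1551643 / 1820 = -852.55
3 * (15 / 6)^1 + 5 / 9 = 145 / 18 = 8.06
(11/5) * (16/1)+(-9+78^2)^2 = 184528301/5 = 36905660.20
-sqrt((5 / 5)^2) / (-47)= 1 / 47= 0.02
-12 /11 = -1.09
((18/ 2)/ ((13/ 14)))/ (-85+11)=-63/ 481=-0.13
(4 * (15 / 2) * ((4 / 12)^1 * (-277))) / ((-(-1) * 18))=-1385 / 9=-153.89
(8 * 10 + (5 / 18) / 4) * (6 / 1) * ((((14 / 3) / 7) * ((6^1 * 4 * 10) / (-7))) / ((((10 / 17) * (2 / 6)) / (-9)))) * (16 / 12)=4704240 / 7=672034.29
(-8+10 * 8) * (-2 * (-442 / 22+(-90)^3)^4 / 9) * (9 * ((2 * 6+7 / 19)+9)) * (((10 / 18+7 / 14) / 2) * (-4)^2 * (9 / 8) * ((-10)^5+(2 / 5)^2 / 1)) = 302222346295777515679035349883739431232 / 366025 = 825687716128071895851472800000000.00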